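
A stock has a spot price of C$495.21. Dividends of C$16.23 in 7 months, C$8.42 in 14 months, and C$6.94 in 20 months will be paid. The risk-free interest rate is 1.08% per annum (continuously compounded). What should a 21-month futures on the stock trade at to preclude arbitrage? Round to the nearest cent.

PV(dividends) I = 16.23·e^(−0.0108·7/12) + 8.42·e^(−0.0108·14/12) + 6.94·e^(−0.0108·20/12)
I = 16.1281 + 8.3146 + 6.8162 = 31.2589
F = (S − I)·e^(rT) = (495.21 − 31.2589) · e^(0.0108·21/12)
= 463.9511 · e^0.018900 = 463.9511 × 1.019080 = C$472.80

C$472.80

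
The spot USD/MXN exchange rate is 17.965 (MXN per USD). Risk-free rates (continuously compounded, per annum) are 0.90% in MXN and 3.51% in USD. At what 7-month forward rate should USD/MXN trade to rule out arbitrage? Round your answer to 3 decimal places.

17.694

F = S·e^((r_MXN − r_USD)T) = 17.965 · e^((0.0090 − 0.0351) × 7/12)
= 17.965 · e^-0.015225 = 17.965 × 0.984890
F = 17.694 MXN per USD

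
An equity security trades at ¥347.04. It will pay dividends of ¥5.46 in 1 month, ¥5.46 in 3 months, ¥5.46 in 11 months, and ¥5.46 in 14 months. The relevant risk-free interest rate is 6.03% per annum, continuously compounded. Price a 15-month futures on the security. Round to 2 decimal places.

¥351.49

PV(dividends) I = 5.46·e^(−0.0603·1/12) + 5.46·e^(−0.0603·3/12) + 5.46·e^(−0.0603·11/12) + 5.46·e^(−0.0603·14/12)
I = 5.4326 + 5.3783 + 5.1664 + 5.0891 = 21.0664
F = (S − I)·e^(rT) = (347.04 − 21.0664) · e^(0.0603·15/12)
= 325.9736 · e^0.075375 = 325.9736 × 1.078288 = ¥351.49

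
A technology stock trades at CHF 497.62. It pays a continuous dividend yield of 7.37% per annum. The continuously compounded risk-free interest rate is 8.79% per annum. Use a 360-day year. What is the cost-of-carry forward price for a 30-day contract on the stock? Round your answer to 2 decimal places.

CHF 498.21

F = S·e^((r − q)T) = 497.62 · e^((0.0879 − 0.0737) × 30/360)
= 497.62 · e^0.001183 = 497.62 × 1.001184
F = CHF 498.21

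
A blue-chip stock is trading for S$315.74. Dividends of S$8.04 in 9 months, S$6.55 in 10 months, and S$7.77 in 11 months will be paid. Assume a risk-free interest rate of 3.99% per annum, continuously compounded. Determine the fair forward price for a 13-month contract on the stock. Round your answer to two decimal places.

PV(dividends) I = 8.04·e^(−0.0399·9/12) + 6.55·e^(−0.0399·10/12) + 7.77·e^(−0.0399·11/12)
I = 7.8030 + 6.3358 + 7.4909 = 21.6297
F = (S − I)·e^(rT) = (315.74 − 21.6297) · e^(0.0399·13/12)
= 294.1103 · e^0.043225 = 294.1103 × 1.044173 = S$307.10

S$307.10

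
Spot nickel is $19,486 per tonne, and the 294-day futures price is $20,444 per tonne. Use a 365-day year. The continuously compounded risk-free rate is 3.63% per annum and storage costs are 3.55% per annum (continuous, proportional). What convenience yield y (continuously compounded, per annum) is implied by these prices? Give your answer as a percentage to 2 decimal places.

1.22%

F = S·e^((r+u−y)T) ⇒ (r+u−y) = ln(F/S)/T
ln(20444/19486) = 0.047993; /T ⇒ 0.059583
y = r + u − ln(F/S)/T = 0.0363 + 0.0355 − 0.059583 = 0.012217
y = 1.22%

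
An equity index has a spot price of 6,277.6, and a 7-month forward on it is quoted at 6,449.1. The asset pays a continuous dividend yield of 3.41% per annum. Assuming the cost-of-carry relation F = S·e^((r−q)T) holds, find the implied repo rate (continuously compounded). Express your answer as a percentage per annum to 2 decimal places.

8.03%

From F = S·e^((r−q)T): (r − q) = ln(F/S)/T
ln(6449.1/6277.6) = ln(1.027319) = 0.026952
(r − q) = 0.026952 / (7/12) = 0.046203
r = ln(F/S)/T + q = 0.046203 + 0.0341 = 0.080303
r = 8.03%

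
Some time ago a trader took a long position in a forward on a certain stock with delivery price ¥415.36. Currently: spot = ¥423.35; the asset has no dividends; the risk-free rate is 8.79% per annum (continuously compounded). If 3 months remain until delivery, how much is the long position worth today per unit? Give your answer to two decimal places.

¥17.02

Current fair forward for the remaining 3 months: F = S·e^(r·T), r = 0.0879
F = 423.35 · e^(0.0879 × 3/12) = 423.35 × 1.022218 = 432.7560
Value of long forward = (F − K)·e^(−rT) = (432.7560 − 415.36) · e^(−0.0879·3/12)
= 17.3960 × 0.978265 = 17.02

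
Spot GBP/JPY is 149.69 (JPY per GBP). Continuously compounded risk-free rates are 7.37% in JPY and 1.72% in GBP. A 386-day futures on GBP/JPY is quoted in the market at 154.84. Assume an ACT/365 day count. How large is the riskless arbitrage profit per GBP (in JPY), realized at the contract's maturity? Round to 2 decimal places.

4.07 per GBP (in JPY)

Fair futures: F* = S·e^(carry·T), with carry = (r_JPY − r_GBP) = 0.0737 − 0.0172 = 0.0565
F* = 149.69 · e^(0.0565 × 386/365) = 149.69 · e^0.059751 = 149.69 × 1.061572 = 158.9067
Market 154.84 < fair 158.9067: forward underpriced → reverse cash-and-carry (short spot, go long the forward).
At maturity, profit = |F_mkt − F*| = |154.84 − 158.9067| = 4.07 per GBP (in JPY)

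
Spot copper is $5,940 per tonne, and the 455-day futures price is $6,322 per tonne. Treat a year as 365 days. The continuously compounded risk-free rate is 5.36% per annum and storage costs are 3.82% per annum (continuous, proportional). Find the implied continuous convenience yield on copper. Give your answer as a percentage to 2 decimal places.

F = S·e^((r+u−y)T) ⇒ (r+u−y) = ln(F/S)/T
ln(6322/5940) = 0.062326; /T ⇒ 0.049998
y = r + u − ln(F/S)/T = 0.0536 + 0.0382 − 0.049998 = 0.041802
y = 4.18%

4.18%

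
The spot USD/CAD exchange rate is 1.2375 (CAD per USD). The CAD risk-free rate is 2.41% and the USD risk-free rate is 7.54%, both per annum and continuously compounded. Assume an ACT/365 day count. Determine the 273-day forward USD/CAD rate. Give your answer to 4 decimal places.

1.1909

F = S·e^((r_CAD − r_USD)T) = 1.2375 · e^((0.0241 − 0.0754) × 273/365)
= 1.2375 · e^-0.038370 = 1.2375 × 0.962357
F = 1.1909 CAD per USD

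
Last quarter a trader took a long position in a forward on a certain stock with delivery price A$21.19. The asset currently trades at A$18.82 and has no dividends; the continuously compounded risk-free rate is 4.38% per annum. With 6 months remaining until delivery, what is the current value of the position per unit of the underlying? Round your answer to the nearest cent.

Current fair forward for the remaining 6 months: F = S·e^(r·T), r = 0.0438
F = 18.82 · e^(0.0438 × 6/12) = 18.82 × 1.022142 = 19.2367
Value of long forward = (F − K)·e^(−rT) = (19.2367 − 21.19) · e^(−0.0438·6/12)
= -1.9533 × 0.978338 = -1.91

-A$1.91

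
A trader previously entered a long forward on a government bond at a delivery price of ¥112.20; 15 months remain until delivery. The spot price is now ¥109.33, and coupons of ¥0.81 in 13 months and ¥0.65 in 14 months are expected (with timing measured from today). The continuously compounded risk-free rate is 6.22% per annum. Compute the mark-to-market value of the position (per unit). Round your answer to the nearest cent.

PV(remaining coupons) I = 0.81·e^(−0.0622·13/12) + 0.65·e^(−0.0622·14/12) = 1.3617
Current forward F = (S − I)·e^(rT) = (109.33 − 1.3617)·e^(0.0622·15/12) = 107.9683 × 1.080852 = 116.6978
Value (long) = (F − K)·e^(−rT) = (116.6978 − 112.20) × 0.925196 = 4.1613
Value = ¥4.16

¥4.16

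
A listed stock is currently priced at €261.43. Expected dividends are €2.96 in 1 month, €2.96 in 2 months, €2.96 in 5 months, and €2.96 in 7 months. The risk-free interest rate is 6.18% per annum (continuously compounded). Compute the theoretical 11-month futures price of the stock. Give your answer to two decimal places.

€264.38

PV(dividends) I = 2.96·e^(−0.0618·1/12) + 2.96·e^(−0.0618·2/12) + 2.96·e^(−0.0618·5/12) + 2.96·e^(−0.0618·7/12)
I = 2.9448 + 2.9297 + 2.8848 + 2.8552 = 11.6145
F = (S − I)·e^(rT) = (261.43 − 11.6145) · e^(0.0618·11/12)
= 249.8155 · e^0.056650 = 249.8155 × 1.058285 = €264.38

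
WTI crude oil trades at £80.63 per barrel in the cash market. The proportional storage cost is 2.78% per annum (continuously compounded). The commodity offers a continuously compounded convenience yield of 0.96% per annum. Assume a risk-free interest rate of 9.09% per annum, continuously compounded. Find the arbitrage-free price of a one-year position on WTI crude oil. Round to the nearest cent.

£89.92 per barrel

Net carry = r + u − y = 0.0909 + 0.0278 − 0.0096 = 0.1091
F = S·e^((r+u−y)T) = 80.63 · e^(0.1091 × 12/12) = 80.63 · e^0.109100
= 80.63 × 1.115274 = £89.92 per barrel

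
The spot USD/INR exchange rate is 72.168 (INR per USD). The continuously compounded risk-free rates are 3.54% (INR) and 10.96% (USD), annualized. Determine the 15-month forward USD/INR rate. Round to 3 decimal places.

65.775

F = S·e^((r_INR − r_USD)T) = 72.168 · e^((0.0354 − 0.1096) × 15/12)
= 72.168 · e^-0.092750 = 72.168 × 0.911421
F = 65.775 INR per USD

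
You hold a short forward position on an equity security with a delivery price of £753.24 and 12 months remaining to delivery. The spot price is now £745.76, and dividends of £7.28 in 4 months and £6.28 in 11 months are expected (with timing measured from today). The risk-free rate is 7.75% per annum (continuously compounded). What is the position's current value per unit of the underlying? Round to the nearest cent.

PV(remaining dividends) I = 7.28·e^(−0.0775·4/12) + 6.28·e^(−0.0775·11/12) = 12.9437
Current forward F = (S − I)·e^(rT) = (745.76 − 12.9437)·e^(0.0775·12/12) = 732.8163 × 1.080582 = 791.8681
Value (long) = (F − K)·e^(−rT) = (791.8681 − 753.24) × 0.925427 = 35.7475
Short position value = −(long value) = -£35.75

-£35.75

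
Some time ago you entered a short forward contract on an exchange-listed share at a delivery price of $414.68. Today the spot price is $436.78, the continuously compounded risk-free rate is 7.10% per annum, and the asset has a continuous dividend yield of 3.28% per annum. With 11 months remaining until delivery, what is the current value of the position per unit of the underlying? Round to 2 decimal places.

-$35.29

Current fair forward for the remaining 11 months: F = S·e^((r − q)·T), (r − q) = 0.0710 − 0.0328 = 0.0382
F = 436.78 · e^(0.0382 × 11/12) = 436.78 × 1.035637 = 452.3455
Value of long forward = (F − K)·e^(−rT) = (452.3455 − 414.68) · e^(−0.0710·11/12)
= 37.6655 × 0.936989 = 35.29
Short position value = −(long value) = -$35.29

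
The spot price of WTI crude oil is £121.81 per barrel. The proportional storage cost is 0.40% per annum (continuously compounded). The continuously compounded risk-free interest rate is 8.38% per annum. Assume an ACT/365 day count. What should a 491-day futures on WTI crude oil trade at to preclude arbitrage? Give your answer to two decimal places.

Net carry = r + u − y = 0.0838 + 0.0040 − 0.0000 = 0.0878
F = S·e^((r+u−y)T) = 121.81 · e^(0.0878 × 491/365) = 121.81 · e^0.118109
= 121.81 × 1.125367 = £137.08 per barrel

£137.08 per barrel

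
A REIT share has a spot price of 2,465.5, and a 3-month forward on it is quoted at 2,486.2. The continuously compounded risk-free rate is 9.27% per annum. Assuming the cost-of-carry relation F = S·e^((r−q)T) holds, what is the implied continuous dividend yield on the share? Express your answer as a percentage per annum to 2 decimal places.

5.93%

From F = S·e^((r−q)T): (r − q) = ln(F/S)/T
ln(2486.2/2465.5) = ln(1.008396) = 0.008361
(r − q) = 0.008361 / (3/12) = 0.033444
q = r − ln(F/S)/T = 0.0927 − 0.033444 = 0.059256
q = 5.93%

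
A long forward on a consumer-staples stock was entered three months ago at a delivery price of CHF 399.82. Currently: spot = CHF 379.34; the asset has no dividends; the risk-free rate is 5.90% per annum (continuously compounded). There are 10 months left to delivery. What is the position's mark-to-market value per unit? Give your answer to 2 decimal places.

-CHF 1.30

Current fair forward for the remaining 10 months: F = S·e^(r·T), r = 0.0590
F = 379.34 · e^(0.0590 × 10/12) = 379.34 × 1.050395 = 398.4568
Value of long forward = (F − K)·e^(−rT) = (398.4568 − 399.82) · e^(−0.0590·10/12)
= -1.3632 × 0.952022 = -1.30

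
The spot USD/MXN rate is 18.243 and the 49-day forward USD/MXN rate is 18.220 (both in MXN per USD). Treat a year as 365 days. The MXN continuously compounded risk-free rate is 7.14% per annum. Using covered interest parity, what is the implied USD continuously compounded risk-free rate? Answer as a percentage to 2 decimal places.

F = S·e^((r_MXN − r_USD)T) ⇒ r_USD = r_MXN − ln(F/S)/T
ln(18.220/18.243) = -0.001262; /(49/365) = -0.009401
r_USD = 0.0714 + 0.009401 = 0.080801
r_USD = 8.08%

8.08%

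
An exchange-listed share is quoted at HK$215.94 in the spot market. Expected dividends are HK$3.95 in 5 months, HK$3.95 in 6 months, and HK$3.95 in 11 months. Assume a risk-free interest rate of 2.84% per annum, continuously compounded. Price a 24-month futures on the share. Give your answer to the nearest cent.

HK$216.23

PV(dividends) I = 3.95·e^(−0.0284·5/12) + 3.95·e^(−0.0284·6/12) + 3.95·e^(−0.0284·11/12)
I = 3.9035 + 3.8943 + 3.8485 = 11.6463
F = (S − I)·e^(rT) = (215.94 − 11.6463) · e^(0.0284·24/12)
= 204.2937 · e^0.056800 = 204.2937 × 1.058444 = HK$216.23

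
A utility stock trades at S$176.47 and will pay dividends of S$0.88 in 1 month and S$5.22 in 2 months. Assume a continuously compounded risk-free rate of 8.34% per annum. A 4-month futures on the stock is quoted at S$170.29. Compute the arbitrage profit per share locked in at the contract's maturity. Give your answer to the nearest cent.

PV(dividends) I = 0.88·e^(−0.0834·1/12) + 5.22·e^(−0.0834·2/12) = 6.0218
Fair futures F* = (S − I)·e^(rT) = (176.47 − 6.0218)·e^0.027800 = 170.4482 × 1.028190 = 175.2531
Market S$170.29 < fair 175.2531: forward underpriced → reverse cash-and-carry (short the stock, invest proceeds at r, pay the dividends, go long the forward).
Profit at T = |F_mkt − F*| = |170.29 − 175.2531| = S$4.96 per share

S$4.96 per share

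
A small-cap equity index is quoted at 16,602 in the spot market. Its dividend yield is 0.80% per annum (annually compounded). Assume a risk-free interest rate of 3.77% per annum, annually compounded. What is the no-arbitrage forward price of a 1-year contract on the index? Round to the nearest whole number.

17,091

F = S · (1+r)^T / (1+q)^T
= 16602 × 1.037700 / 1.008000 = 16602 × 1.029464
F = 17,091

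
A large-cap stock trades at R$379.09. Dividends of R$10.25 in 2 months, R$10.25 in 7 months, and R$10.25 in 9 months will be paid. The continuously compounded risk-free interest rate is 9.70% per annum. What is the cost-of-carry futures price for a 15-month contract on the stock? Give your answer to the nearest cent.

PV(dividends) I = 10.25·e^(−0.0970·2/12) + 10.25·e^(−0.0970·7/12) + 10.25·e^(−0.0970·9/12)
I = 10.0856 + 9.6861 + 9.5308 = 29.3025
F = (S − I)·e^(rT) = (379.09 − 29.3025) · e^(0.0970·15/12)
= 349.7875 · e^0.121250 = 349.7875 × 1.128907 = R$394.88

R$394.88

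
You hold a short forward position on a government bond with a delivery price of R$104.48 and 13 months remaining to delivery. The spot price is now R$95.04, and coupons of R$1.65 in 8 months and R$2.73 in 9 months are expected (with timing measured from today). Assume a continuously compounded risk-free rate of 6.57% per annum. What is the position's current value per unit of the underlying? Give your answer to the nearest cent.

PV(remaining coupons) I = 1.65·e^(−0.0657·8/12) + 2.73·e^(−0.0657·9/12) = 4.1780
Current forward F = (S − I)·e^(rT) = (95.04 − 4.1780)·e^(0.0657·13/12) = 90.8620 × 1.073769 = 97.5648
Value (long) = (F − K)·e^(−rT) = (97.5648 − 104.48) × 0.931299 = -6.4401
Short position value = −(long value) = R$6.44

R$6.44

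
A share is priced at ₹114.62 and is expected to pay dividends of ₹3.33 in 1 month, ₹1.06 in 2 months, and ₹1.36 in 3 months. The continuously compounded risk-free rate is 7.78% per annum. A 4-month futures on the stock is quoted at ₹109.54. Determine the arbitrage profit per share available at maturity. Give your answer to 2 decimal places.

PV(dividends) I = 3.33·e^(−0.0778·1/12) + 1.06·e^(−0.0778·2/12) + 1.36·e^(−0.0778·3/12) = 5.6886
Fair futures F* = (S − I)·e^(rT) = (114.62 − 5.6886)·e^0.025933 = 108.9314 × 1.026272 = 111.7932
Market ₹109.54 < fair 111.7932: forward underpriced → reverse cash-and-carry (short the stock, invest proceeds at r, pay the dividends, go long the forward).
Profit at T = |F_mkt − F*| = |109.54 − 111.7932| = ₹2.25 per share

₹2.25 per share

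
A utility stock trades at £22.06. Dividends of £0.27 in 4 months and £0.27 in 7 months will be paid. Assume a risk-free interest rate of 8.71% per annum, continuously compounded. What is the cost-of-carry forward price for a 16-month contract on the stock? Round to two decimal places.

£24.19

PV(dividends) I = 0.27·e^(−0.0871·4/12) + 0.27·e^(−0.0871·7/12)
I = 0.2623 + 0.2566 = 0.5189
F = (S − I)·e^(rT) = (22.06 − 0.5189) · e^(0.0871·16/12)
= 21.5411 · e^0.116133 = 21.5411 × 1.123145 = £24.19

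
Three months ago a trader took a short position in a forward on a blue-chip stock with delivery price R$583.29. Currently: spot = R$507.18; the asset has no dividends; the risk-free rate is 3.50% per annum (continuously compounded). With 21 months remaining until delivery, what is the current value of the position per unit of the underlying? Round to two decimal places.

R$41.46

Current fair forward for the remaining 21 months: F = S·e^(r·T), r = 0.0350
F = 507.18 · e^(0.0350 × 21/12) = 507.18 × 1.063165 = 539.2160
Value of long forward = (F − K)·e^(−rT) = (539.2160 − 583.29) · e^(−0.0350·21/12)
= -44.0740 × 0.940588 = -41.46
Short position value = −(long value) = R$41.46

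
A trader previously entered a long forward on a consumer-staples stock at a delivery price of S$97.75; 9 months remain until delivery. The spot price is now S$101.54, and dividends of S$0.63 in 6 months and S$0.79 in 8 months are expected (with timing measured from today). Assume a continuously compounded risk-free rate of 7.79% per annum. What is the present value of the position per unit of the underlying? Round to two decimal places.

S$7.98

PV(remaining dividends) I = 0.63·e^(−0.0779·6/12) + 0.79·e^(−0.0779·8/12) = 1.3560
Current forward F = (S − I)·e^(rT) = (101.54 − 1.3560)·e^(0.0779·9/12) = 100.1840 × 1.060165 = 106.2116
Value (long) = (F − K)·e^(−rT) = (106.2116 − 97.75) × 0.943249 = 7.9814
Value = S$7.98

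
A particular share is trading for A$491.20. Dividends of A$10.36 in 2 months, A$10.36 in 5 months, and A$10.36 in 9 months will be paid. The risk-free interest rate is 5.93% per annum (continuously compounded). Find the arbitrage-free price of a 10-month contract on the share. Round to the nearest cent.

A$484.27

PV(dividends) I = 10.36·e^(−0.0593·2/12) + 10.36·e^(−0.0593·5/12) + 10.36·e^(−0.0593·9/12)
I = 10.2581 + 10.1072 + 9.9093 = 30.2746
F = (S − I)·e^(rT) = (491.20 − 30.2746) · e^(0.0593·10/12)
= 460.9254 · e^0.049417 = 460.9254 × 1.050658 = A$484.27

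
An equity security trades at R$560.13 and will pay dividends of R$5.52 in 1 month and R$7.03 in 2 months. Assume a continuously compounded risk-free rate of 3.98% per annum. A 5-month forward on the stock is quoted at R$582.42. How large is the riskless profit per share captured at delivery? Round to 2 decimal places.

R$25.62 per share

PV(dividends) I = 5.52·e^(−0.0398·1/12) + 7.03·e^(−0.0398·2/12) = 12.4852
Fair forward F* = (S − I)·e^(rT) = (560.13 − 12.4852)·e^0.016583 = 547.6448 × 1.016721 = 556.8020
Market R$582.42 > fair 556.8020: forward overpriced → cash-and-carry (borrow at r, buy the stock and collect the dividends, short the forward).
Profit at T = |F_mkt − F*| = |582.42 − 556.8020| = R$25.62 per share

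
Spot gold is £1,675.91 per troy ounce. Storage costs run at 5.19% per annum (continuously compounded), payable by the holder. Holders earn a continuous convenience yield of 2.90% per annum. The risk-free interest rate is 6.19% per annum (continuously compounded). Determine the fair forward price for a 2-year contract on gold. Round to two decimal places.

Net carry = r + u − y = 0.0619 + 0.0519 − 0.0290 = 0.0848
F = S·e^((r+u−y)T) = 1675.91 · e^(0.0848 × 2) = 1675.91 · e^0.16960000
= 1675.91 × 1.18483082 = £1,985.67 per troy ounce

£1,985.67 per troy ounce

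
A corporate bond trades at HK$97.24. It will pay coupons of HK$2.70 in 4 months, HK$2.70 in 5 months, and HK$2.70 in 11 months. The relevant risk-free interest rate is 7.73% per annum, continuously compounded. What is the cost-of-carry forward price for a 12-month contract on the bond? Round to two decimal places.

HK$96.67

PV(coupons) I = 2.70·e^(−0.0773·4/12) + 2.70·e^(−0.0773·5/12) + 2.70·e^(−0.0773·11/12)
I = 2.6313 + 2.6144 + 2.5153 = 7.7610
F = (S − I)·e^(rT) = (97.24 − 7.7610) · e^(0.0773·12/12)
= 89.4790 · e^0.077300 = 89.4790 × 1.080366 = HK$96.67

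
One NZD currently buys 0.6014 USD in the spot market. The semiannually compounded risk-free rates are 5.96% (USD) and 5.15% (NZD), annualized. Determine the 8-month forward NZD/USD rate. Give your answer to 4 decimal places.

0.6046

By covered interest parity, F = S · (1+r_USD/2)^(2T) / (1+r_NZD/2)^(2T)
= 0.6014 × 1.039929 / 1.034480 = 0.6014 × 1.005267
F = 0.6046 USD per NZD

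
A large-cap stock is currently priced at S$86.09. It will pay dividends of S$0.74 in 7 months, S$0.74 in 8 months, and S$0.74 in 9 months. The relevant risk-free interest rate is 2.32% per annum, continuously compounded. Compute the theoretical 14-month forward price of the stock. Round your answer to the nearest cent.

S$86.21

PV(dividends) I = 0.74·e^(−0.0232·7/12) + 0.74·e^(−0.0232·8/12) + 0.74·e^(−0.0232·9/12)
I = 0.7301 + 0.7286 + 0.7272 = 2.1859
F = (S − I)·e^(rT) = (86.09 − 2.1859) · e^(0.0232·14/12)
= 83.9041 · e^0.027067 = 83.9041 × 1.027437 = S$86.21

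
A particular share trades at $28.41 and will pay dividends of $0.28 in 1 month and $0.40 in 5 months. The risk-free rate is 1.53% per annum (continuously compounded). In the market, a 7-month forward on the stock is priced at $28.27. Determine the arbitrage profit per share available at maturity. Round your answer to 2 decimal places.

PV(dividends) I = 0.28·e^(−0.0153·1/12) + 0.40·e^(−0.0153·5/12) = 0.6771
Fair forward F* = (S − I)·e^(rT) = (28.41 − 0.6771)·e^0.008925 = 27.7329 × 1.008965 = 27.9815
Market $28.27 > fair 27.9815: forward overpriced → cash-and-carry (borrow at r, buy the stock and collect the dividends, short the forward).
Profit at T = |F_mkt − F*| = |28.27 − 27.9815| = $0.29 per share

$0.29 per share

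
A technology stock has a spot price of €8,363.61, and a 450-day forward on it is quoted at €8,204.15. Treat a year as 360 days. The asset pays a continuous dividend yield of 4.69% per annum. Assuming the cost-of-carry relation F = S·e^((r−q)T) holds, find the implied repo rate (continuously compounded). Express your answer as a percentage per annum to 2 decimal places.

From F = S·e^((r−q)T): (r − q) = ln(F/S)/T
ln(8204.15/8363.61) = ln(0.980934) = -0.019250
(r − q) = -0.019250 / (450/360) = -0.015400
r = ln(F/S)/T + q = -0.015400 + 0.0469 = 0.031500
r = 3.15%

3.15%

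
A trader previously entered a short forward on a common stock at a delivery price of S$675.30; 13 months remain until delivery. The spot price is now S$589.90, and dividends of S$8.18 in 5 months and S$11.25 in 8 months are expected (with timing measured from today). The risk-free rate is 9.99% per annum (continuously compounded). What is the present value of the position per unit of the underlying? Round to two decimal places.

S$34.50

PV(remaining dividends) I = 8.18·e^(−0.0999·5/12) + 11.25·e^(−0.0999·8/12) = 18.3717
Current forward F = (S − I)·e^(rT) = (589.90 − 18.3717)·e^(0.0999·13/12) = 571.5283 × 1.114298 = 636.8528
Value (long) = (F − K)·e^(−rT) = (636.8528 − 675.30) × 0.897426 = -34.5035
Short position value = −(long value) = S$34.50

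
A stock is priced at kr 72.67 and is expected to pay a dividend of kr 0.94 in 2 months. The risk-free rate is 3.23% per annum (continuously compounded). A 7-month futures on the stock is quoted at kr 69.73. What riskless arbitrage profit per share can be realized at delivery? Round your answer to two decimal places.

kr 3.37 per share

PV(dividends) I = 0.94·e^(−0.0323·2/12) = 0.9350
Fair futures F* = (S − I)·e^(rT) = (72.67 − 0.9350)·e^0.018842 = 71.7350 × 1.019021 = 73.0995
Market kr 69.73 < fair 73.0995: forward underpriced → reverse cash-and-carry (short the stock, invest proceeds at r, pay the dividends, go long the forward).
Profit at T = |F_mkt − F*| = |69.73 − 73.0995| = kr 3.37 per share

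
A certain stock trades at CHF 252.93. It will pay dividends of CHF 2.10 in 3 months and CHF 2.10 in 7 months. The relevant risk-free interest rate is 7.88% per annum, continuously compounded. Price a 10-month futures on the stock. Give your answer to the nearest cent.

CHF 265.76

PV(dividends) I = 2.10·e^(−0.0788·3/12) + 2.10·e^(−0.0788·7/12)
I = 2.0590 + 2.0057 = 4.0647
F = (S − I)·e^(rT) = (252.93 − 4.0647) · e^(0.0788·10/12)
= 248.8653 · e^0.065667 = 248.8653 × 1.067871 = CHF 265.76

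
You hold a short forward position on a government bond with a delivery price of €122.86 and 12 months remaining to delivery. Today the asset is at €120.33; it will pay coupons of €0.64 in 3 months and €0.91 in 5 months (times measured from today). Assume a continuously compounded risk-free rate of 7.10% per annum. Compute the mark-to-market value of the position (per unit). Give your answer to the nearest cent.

-€4.38

PV(remaining coupons) I = 0.64·e^(−0.0710·3/12) + 0.91·e^(−0.0710·5/12) = 1.5122
Current forward F = (S − I)·e^(rT) = (120.33 − 1.5122)·e^(0.0710·12/12) = 118.8178 × 1.073581 = 127.5605
Value (long) = (F − K)·e^(−rT) = (127.5605 − 122.86) × 0.931462 = 4.3783
Short position value = −(long value) = -€4.38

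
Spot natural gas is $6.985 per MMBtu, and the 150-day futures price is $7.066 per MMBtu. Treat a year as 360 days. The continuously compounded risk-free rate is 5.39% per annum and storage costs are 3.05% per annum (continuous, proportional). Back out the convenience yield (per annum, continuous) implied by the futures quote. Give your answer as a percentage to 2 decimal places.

5.67%

F = S·e^((r+u−y)T) ⇒ (r+u−y) = ln(F/S)/T
ln(7.066/6.985) = 0.011530; /T ⇒ 0.027672
y = r + u − ln(F/S)/T = 0.0539 + 0.0305 − 0.027672 = 0.056728
y = 5.67%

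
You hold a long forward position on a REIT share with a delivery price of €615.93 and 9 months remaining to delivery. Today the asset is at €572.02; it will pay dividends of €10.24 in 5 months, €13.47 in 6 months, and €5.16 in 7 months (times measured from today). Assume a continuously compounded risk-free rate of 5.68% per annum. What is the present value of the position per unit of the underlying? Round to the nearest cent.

PV(remaining dividends) I = 10.24·e^(−0.0568·5/12) + 13.47·e^(−0.0568·6/12) + 5.16·e^(−0.0568·7/12) = 28.0852
Current forward F = (S − I)·e^(rT) = (572.02 − 28.0852)·e^(0.0568·9/12) = 543.9348 × 1.043520 = 567.6068
Value (long) = (F − K)·e^(−rT) = (567.6068 − 615.93) × 0.958295 = -46.3079
Value = -€46.31

-€46.31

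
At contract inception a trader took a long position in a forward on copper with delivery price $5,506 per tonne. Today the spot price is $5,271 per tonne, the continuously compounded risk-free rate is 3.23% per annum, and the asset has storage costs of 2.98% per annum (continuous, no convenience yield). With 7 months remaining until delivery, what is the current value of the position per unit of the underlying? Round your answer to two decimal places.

Current fair forward for the remaining 7 months: F = S·e^((r + u)·T), (r + u) = 0.0323 + 0.0298 = 0.0621
F = 5271 · e^(0.0621 × 7/12) = 5271 × 1.03688912 = 5465.4426
Value of long forward = (F − K)·e^(−rT) = (5465.4426 − 5506) · e^(−0.0323·7/12)
= -40.5574 × 0.98133473 = -39.80

-$39.80 per tonne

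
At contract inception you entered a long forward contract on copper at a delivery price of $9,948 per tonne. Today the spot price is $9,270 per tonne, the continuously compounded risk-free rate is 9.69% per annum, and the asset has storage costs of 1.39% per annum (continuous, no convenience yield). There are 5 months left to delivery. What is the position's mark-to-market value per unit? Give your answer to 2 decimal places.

Current fair forward for the remaining 5 months: F = S·e^((r + u)·T), (r + u) = 0.0969 + 0.0139 = 0.1108
F = 9270 · e^(0.1108 × 5/12) = 9270 × 1.04724894 = 9707.9977
Value of long forward = (F − K)·e^(−rT) = (9707.9977 − 9948) · e^(−0.0969·5/12)
= -240.0023 × 0.96042921 = -230.51

-$230.51 per tonne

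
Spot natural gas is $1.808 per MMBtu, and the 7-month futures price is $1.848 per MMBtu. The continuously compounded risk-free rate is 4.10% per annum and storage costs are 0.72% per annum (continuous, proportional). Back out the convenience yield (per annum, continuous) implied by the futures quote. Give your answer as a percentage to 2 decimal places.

1.07%

F = S·e^((r+u−y)T) ⇒ (r+u−y) = ln(F/S)/T
ln(1.848/1.808) = 0.021883; /T ⇒ 0.037514
y = r + u − ln(F/S)/T = 0.0410 + 0.0072 − 0.037514 = 0.010686
y = 1.07%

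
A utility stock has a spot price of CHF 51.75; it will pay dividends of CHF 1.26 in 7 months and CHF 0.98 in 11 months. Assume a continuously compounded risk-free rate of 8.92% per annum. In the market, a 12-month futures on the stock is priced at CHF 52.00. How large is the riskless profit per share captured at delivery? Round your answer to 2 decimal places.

CHF 2.28 per share

PV(dividends) I = 1.26·e^(−0.0892·7/12) + 0.98·e^(−0.0892·11/12) = 2.0992
Fair futures F* = (S − I)·e^(rT) = (51.75 − 2.0992)·e^0.089200 = 49.6508 × 1.093299 = 54.2832
Market CHF 52.00 < fair 54.2832: forward underpriced → reverse cash-and-carry (short the stock, invest proceeds at r, pay the dividends, go long the forward).
Profit at T = |F_mkt − F*| = |52.00 − 54.2832| = CHF 2.28 per share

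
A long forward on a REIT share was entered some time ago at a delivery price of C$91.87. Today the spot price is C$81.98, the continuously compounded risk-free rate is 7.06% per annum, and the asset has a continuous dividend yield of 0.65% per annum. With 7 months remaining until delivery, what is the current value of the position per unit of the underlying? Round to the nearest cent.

Current fair forward for the remaining 7 months: F = S·e^((r − q)·T), (r − q) = 0.0706 − 0.0065 = 0.0641
F = 81.98 · e^(0.0641 × 7/12) = 81.98 × 1.038100 = 85.1034
Value of long forward = (F − K)·e^(−rT) = (85.1034 − 91.87) · e^(−0.0706·7/12)
= -6.7666 × 0.959653 = -6.49

-C$6.49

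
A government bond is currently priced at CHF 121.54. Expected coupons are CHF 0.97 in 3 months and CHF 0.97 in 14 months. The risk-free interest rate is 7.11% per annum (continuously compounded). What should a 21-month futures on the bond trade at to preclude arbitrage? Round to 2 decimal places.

CHF 135.55

PV(coupons) I = 0.97·e^(−0.0711·3/12) + 0.97·e^(−0.0711·14/12)
I = 0.9529 + 0.8928 = 1.8457
F = (S − I)·e^(rT) = (121.54 − 1.8457) · e^(0.0711·21/12)
= 119.6943 · e^0.124425 = 119.6943 × 1.132497 = CHF 135.55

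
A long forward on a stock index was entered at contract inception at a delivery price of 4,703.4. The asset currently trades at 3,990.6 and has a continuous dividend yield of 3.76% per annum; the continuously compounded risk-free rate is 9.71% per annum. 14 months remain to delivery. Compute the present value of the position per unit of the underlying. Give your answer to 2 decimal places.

-380.33

Current fair forward for the remaining 14 months: F = S·e^((r − q)·T), (r − q) = 0.0971 − 0.0376 = 0.0595
F = 3990.6 · e^(0.0595 × 14/12) = 3990.6 × 1.07188273 = 4277.4552
Value of long forward = (F − K)·e^(−rT) = (4277.4552 − 4703.4) · e^(−0.0971·14/12)
= -425.9448 × 0.89289764 = -380.33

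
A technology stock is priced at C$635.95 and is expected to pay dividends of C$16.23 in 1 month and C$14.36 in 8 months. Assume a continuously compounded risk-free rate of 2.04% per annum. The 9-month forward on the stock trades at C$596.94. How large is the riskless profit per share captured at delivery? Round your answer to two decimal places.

C$17.98 per share

PV(dividends) I = 16.23·e^(−0.0204·1/12) + 14.36·e^(−0.0204·8/12) = 30.3685
Fair forward F* = (S − I)·e^(rT) = (635.95 − 30.3685)·e^0.015300 = 605.5815 × 1.015418 = 614.9184
Market C$596.94 < fair 614.9184: forward underpriced → reverse cash-and-carry (short the stock, invest proceeds at r, pay the dividends, go long the forward).
Profit at T = |F_mkt − F*| = |596.94 − 614.9184| = C$17.98 per share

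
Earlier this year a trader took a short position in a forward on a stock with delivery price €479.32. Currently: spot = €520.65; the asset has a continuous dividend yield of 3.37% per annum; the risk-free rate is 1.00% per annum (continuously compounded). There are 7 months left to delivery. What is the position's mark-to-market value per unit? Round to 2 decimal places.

Current fair forward for the remaining 7 months: F = S·e^((r − q)·T), (r − q) = 0.0100 − 0.0337 = -0.0237
F = 520.65 · e^(-0.0237 × 7/12) = 520.65 × 0.986270 = 513.5015
Value of long forward = (F − K)·e^(−rT) = (513.5015 − 479.32) · e^(−0.0100·7/12)
= 34.1815 × 0.994184 = 33.98
Short position value = −(long value) = -€33.98

-€33.98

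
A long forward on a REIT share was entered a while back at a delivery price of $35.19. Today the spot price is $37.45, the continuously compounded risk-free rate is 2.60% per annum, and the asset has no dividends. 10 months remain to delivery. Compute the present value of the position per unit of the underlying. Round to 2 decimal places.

Current fair forward for the remaining 10 months: F = S·e^(r·T), r = 0.0260
F = 37.45 · e^(0.0260 × 10/12) = 37.45 × 1.021903 = 38.2703
Value of long forward = (F − K)·e^(−rT) = (38.2703 − 35.19) · e^(−0.0260·10/12)
= 3.0803 × 0.978566 = 3.01

$3.01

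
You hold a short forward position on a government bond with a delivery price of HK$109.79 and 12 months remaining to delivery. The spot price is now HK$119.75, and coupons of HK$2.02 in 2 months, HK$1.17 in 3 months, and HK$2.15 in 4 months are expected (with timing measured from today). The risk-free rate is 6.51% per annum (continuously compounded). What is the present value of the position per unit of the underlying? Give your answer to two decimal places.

PV(remaining coupons) I = 2.02·e^(−0.0651·2/12) + 1.17·e^(−0.0651·3/12) + 2.15·e^(−0.0651·4/12) = 5.2532
Current forward F = (S − I)·e^(rT) = (119.75 − 5.2532)·e^(0.0651·12/12) = 114.4968 × 1.067266 = 122.1985
Value (long) = (F − K)·e^(−rT) = (122.1985 − 109.79) × 0.936974 = 11.6264
Short position value = −(long value) = -HK$11.63

-HK$11.63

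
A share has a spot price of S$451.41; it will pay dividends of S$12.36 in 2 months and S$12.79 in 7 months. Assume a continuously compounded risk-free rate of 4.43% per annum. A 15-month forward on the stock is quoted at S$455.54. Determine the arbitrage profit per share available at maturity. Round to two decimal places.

S$4.57 per share

PV(dividends) I = 12.36·e^(−0.0443·2/12) + 12.79·e^(−0.0443·7/12) = 24.7328
Fair forward F* = (S − I)·e^(rT) = (451.41 − 24.7328)·e^0.055375 = 426.6772 × 1.056937 = 450.9709
Market S$455.54 > fair 450.9709: forward overpriced → cash-and-carry (borrow at r, buy the stock and collect the dividends, short the forward).
Profit at T = |F_mkt − F*| = |455.54 − 450.9709| = S$4.57 per share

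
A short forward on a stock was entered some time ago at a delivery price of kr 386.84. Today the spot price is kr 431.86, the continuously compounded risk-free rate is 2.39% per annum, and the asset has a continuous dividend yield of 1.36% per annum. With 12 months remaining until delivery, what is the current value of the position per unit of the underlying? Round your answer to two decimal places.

-kr 48.32

Current fair forward for the remaining 12 months: F = S·e^((r − q)·T), (r − q) = 0.0239 − 0.0136 = 0.0103
F = 431.86 · e^(0.0103 × 12/12) = 431.86 × 1.010353 = 436.3310
Value of long forward = (F − K)·e^(−rT) = (436.3310 − 386.84) · e^(−0.0239·12/12)
= 49.4910 × 0.976383 = 48.32
Short position value = −(long value) = -kr 48.32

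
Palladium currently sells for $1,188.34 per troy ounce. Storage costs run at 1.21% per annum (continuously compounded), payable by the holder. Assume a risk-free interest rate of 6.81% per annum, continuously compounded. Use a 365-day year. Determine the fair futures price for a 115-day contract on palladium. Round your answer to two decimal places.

$1,218.75 per troy ounce

Net carry = r + u − y = 0.0681 + 0.0121 − 0.0000 = 0.0802
F = S·e^((r+u−y)T) = 1188.34 · e^(0.0802 × 115/365) = 1188.34 · e^0.02526849
= 1188.34 × 1.02559044 = $1,218.75 per troy ounce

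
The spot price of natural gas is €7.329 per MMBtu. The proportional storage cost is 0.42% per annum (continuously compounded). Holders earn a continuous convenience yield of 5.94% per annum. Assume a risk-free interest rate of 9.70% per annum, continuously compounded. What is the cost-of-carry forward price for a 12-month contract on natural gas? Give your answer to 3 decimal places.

€7.642 per MMBtu

Net carry = r + u − y = 0.0970 + 0.0042 − 0.0594 = 0.0418
F = S·e^((r+u−y)T) = 7.329 · e^(0.0418 × 12/12) = 7.329 · e^0.041800
= 7.329 × 1.042686 = €7.642 per MMBtu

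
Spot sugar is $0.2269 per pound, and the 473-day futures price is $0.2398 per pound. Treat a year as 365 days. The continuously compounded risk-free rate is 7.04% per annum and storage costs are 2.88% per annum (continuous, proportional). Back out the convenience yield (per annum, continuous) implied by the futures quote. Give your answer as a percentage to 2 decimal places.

5.65%

F = S·e^((r+u−y)T) ⇒ (r+u−y) = ln(F/S)/T
ln(0.2398/0.2269) = 0.055296; /T ⇒ 0.042670
y = r + u − ln(F/S)/T = 0.0704 + 0.0288 − 0.042670 = 0.056530
y = 5.65%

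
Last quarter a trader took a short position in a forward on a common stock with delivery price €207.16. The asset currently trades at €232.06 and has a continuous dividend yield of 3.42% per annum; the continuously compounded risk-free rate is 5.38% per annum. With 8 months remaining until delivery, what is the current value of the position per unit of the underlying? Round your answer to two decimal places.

Current fair forward for the remaining 8 months: F = S·e^((r − q)·T), (r − q) = 0.0538 − 0.0342 = 0.0196
F = 232.06 · e^(0.0196 × 8/12) = 232.06 × 1.013152 = 235.1121
Value of long forward = (F − K)·e^(−rT) = (235.1121 − 207.16) · e^(−0.0538·8/12)
= 27.9521 × 0.964769 = 26.97
Short position value = −(long value) = -€26.97

-€26.97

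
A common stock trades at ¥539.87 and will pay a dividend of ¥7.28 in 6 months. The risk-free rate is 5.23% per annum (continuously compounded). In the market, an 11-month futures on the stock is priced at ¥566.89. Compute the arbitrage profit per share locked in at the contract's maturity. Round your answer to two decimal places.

¥7.95 per share

PV(dividends) I = 7.28·e^(−0.0523·6/12) = 7.0921
Fair futures F* = (S − I)·e^(rT) = (539.87 − 7.0921)·e^0.047942 = 532.7779 × 1.049110 = 558.9426
Market ¥566.89 > fair 558.9426: forward overpriced → cash-and-carry (borrow at r, buy the stock and collect the dividends, short the forward).
Profit at T = |F_mkt − F*| = |566.89 − 558.9426| = ¥7.95 per share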